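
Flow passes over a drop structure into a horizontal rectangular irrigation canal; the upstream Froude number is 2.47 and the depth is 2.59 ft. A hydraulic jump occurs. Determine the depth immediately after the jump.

y₂ = 7.84 ft

Fr₁ = 2.47 (given).
Bélanger equation: y₂/y₁ = ½[√(1 + 8Fr₁²) − 1] = ½[√49.81 − 1] = 3.03.
y₂ = 3.03 × 2.59 = 7.84 ft.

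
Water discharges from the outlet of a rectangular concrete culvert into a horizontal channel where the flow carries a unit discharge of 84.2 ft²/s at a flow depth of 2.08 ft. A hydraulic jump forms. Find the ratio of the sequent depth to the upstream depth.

V₁ = q/y₁ = 84.2/2.08 = 40.5 ft/s. Fr₁ = V₁/√(g·y₁) = 40.5/√(32.2×2.08) = 4.95.
Bélanger equation: y₂/y₁ = ½[√(1 + 8Fr₁²) − 1] = ½[√196.7 − 1] = 6.51.

y₂/y₁ = 6.51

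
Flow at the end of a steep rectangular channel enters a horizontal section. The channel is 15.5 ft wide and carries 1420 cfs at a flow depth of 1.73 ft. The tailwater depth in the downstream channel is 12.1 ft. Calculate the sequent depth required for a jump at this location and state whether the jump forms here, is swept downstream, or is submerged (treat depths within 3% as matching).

y₂ = 16.5 ft; the jump is swept downstream

q = Q/b = 1420/15.5 = 91.6 ft²/s; V₁ = q/y₁ = 53.0 ft/s. Fr₁ = V₁/√(g·y₁) = 7.10.
From the momentum equation for a rectangular channel, y₂/y₁ = ½[√(1 + 8Fr₁²) − 1] = ½[√403.7 − 1] = 9.55.
y₂ = 9.55 × 1.73 = 16.5 ft.
Tailwater y_tw = 12.1 ft: y_tw < y₂, so the jump is swept downstream.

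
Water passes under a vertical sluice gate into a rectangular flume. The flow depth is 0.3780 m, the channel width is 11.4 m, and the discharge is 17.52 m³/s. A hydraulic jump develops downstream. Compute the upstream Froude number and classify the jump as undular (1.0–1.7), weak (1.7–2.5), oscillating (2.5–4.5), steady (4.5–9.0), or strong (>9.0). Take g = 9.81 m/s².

Fr₁ = 2.111; weak jump

q = Q/b = 17.52/11.4 = 1.537 m²/s; V₁ = q/y₁ = 4.066 m/s. Fr₁ = V₁/√(g·y₁) = 2.111.
Fr₁ = 2.111 lies in the weak range.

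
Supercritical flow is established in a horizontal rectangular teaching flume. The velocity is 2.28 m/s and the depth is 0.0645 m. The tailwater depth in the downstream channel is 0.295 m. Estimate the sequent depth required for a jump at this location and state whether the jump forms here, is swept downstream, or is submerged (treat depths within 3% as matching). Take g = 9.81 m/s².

y₂ = 0.231 m; the jump is submerged

Fr₁ = V₁/√(g·y₁) = 2.28/√(9.81×0.0645) = 2.87.
From the momentum equation for a rectangular channel, y₂/y₁ = ½[√(1 + 8Fr₁²) − 1] = ½[√66.73 − 1] = 3.58.
y₂ = 3.58 × 0.0645 = 0.231 m.
Tailwater y_tw = 0.295 m: y_tw > y₂, so the jump is submerged.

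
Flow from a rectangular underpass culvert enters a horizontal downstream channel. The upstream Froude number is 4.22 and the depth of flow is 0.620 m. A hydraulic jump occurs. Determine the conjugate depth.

Fr₁ = 4.22 (given).
Sequent-depth ratio: y₂/y₁ = ½[√(1 + 8Fr₁²) − 1] = ½[√143.5 − 1] = 5.49.
y₂ = 5.49 × 0.620 = 3.40 m.

y₂ = 3.40 m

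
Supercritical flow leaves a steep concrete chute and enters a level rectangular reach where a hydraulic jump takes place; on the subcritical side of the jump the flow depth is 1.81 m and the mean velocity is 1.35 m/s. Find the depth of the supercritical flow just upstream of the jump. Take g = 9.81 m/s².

Fr₂ = V₂/√(g·y₂) = 1.35/√(9.81×1.81) = 0.320.
From the momentum equation (using Fr₂), y₁/y₂ = ½[√(1 + 8Fr₂²) − 1] = ½[√1.821 − 1] = 0.175.
y₁ = 0.175 × 1.81 = 0.316 m.

y₁ = 0.316 m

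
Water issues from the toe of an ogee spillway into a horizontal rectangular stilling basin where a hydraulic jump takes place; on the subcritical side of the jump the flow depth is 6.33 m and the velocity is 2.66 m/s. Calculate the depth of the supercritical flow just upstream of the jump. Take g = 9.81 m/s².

Fr₂ = V₂/√(g·y₂) = 2.66/√(9.81×6.33) = 0.338.
The Bélanger relation is symmetric: y₁/y₂ = ½[√(1 + 8Fr₂²) − 1] = ½[√1.912 − 1] = 0.191.
y₁ = 0.191 × 6.33 = 1.21 m.

y₁ = 1.21 m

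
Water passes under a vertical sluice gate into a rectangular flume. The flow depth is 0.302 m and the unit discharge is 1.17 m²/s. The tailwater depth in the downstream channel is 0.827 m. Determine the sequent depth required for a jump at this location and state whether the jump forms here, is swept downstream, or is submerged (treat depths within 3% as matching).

V₁ = q/y₁ = 1.17/0.302 = 3.87 m/s. Fr₁ = V₁/√(g·y₁) = 3.87/√(9.81×0.302) = 2.25.
Sequent-depth ratio: y₂/y₁ = ½[√(1 + 8Fr₁²) − 1] = ½[√41.53 − 1] = 2.72.
y₂ = 2.72 × 0.302 = 0.822 m.
Tailwater y_tw = 0.827 m: y_tw ≈ y₂, so the jump forms here.

y₂ = 0.822 m; the jump forms here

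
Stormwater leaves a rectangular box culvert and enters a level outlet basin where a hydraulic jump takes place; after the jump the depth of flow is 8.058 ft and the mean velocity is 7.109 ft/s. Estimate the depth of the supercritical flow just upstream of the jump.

y₁ = 2.415 ft

Fr₂ = V₂/√(g·y₂) = 7.109/√(32.2×8.058) = 0.4413.
Since the conjugate-depth ratio holds either way, y₁/y₂ = ½[√(1 + 8Fr₂²) − 1] = ½[√2.5582 − 1] = 0.2997.
y₁ = 0.2997 × 8.058 = 2.415 ft.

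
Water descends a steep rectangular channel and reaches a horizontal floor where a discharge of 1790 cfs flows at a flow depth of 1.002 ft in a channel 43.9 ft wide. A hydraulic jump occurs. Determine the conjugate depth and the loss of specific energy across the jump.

y₂ = 9.663 ft; ΔE = 16.78 ft

q = Q/b = 1790/43.9 = 40.77 ft²/s; V₁ = q/y₁ = 40.69 ft/s. Fr₁ = V₁/√(g·y₁) = 7.164.
By Bélanger, y₂/y₁ = ½[√(1 + 8Fr₁²) − 1] = ½[√411.59 − 1] = 9.644.
y₂ = 9.644 × 1.002 = 9.663 ft.
Head loss: ΔE = (y₂ − y₁)³/(4y₁y₂) = (9.663 − 1.002)³/(4×1.002×9.663) = 649.7/38.73 = 16.78 ft.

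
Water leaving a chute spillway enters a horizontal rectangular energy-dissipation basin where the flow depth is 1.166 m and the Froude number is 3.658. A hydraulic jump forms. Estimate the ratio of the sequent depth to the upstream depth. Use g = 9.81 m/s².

Fr₁ = 3.658 (given).
By Bélanger, y₂/y₁ = ½[√(1 + 8Fr₁²) − 1] = ½[√108.05 − 1] = 4.697.

y₂/y₁ = 4.697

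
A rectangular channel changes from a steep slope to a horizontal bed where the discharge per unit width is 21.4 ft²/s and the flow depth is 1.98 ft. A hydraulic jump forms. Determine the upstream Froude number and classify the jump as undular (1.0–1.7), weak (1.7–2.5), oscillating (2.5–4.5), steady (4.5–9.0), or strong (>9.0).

V₁ = q/y₁ = 21.4/1.98 = 10.8 ft/s. Fr₁ = V₁/√(g·y₁) = 10.8/√(32.2×1.98) = 1.35.
Fr₁ = 1.35 lies in the undular range.

Fr₁ = 1.35; undular jump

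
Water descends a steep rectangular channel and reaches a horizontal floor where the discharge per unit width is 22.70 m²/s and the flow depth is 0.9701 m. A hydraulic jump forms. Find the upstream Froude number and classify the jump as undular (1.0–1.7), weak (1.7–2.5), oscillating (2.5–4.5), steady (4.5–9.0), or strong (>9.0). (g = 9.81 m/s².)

Fr₁ = 7.585; steady jump

V₁ = q/y₁ = 22.70/0.9701 = 23.40 m/s. Fr₁ = V₁/√(g·y₁) = 23.40/√(9.81×0.9701) = 7.585.
Fr₁ = 7.585 lies in the steady range.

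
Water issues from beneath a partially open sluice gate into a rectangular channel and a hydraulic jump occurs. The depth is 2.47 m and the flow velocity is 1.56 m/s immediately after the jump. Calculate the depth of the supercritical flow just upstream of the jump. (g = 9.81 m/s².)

Fr₂ = V₂/√(g·y₂) = 1.56/√(9.81×2.47) = 0.317.
Applying the sequent-depth relation in reverse, y₁/y₂ = ½[√(1 + 8Fr₂²) − 1] = ½[√1.803 − 1] = 0.171.
y₁ = 0.171 × 2.47 = 0.424 m.

y₁ = 0.424 m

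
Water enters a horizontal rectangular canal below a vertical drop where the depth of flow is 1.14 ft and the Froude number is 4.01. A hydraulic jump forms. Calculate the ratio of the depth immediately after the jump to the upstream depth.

y₂/y₁ = 5.19

Fr₁ = 4.01 (given).
From the momentum equation for a rectangular channel, y₂/y₁ = ½[√(1 + 8Fr₁²) − 1] = ½[√129.6 − 1] = 5.19.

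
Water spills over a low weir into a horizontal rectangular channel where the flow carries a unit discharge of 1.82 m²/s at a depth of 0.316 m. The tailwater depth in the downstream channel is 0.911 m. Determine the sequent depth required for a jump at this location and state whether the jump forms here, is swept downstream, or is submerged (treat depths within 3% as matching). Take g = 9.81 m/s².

V₁ = q/y₁ = 1.82/0.316 = 5.76 m/s. Fr₁ = V₁/√(g·y₁) = 5.76/√(9.81×0.316) = 3.27.
Conjugate-depth relation: y₂/y₁ = ½[√(1 + 8Fr₁²) − 1] = ½[√86.61 − 1] = 4.15.
y₂ = 4.15 × 0.316 = 1.31 m.
Tailwater y_tw = 0.911 m: y_tw < y₂, so the jump is swept downstream.

y₂ = 1.31 m; the jump is swept downstream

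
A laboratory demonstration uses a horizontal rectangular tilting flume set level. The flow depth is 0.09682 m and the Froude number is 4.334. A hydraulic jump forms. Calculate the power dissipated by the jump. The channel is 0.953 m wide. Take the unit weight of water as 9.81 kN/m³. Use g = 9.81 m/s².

Fr₁ = 4.334 (given).
From the momentum equation for a rectangular channel, y₂/y₁ = ½[√(1 + 8Fr₁²) − 1] = ½[√151.27 − 1] = 5.650.
y₂ = 5.650 × 0.09682 = 0.5470 m.
Head loss: ΔE = (y₂ − y₁)³/(4y₁y₂) = (0.5470 − 0.09682)³/(4×0.09682×0.5470) = 0.09123/0.2118 = 0.4307 m.
V₁ = Fr₁·√(g·y₁) = 4.334×√(9.81×0.09682) = 4.224 m/s; q = V₁·y₁ = 0.4090 m²/s. Q = q·b = 0.4090 × 0.953 = 0.3897 m³/s. P = γ·Q·ΔE = 9.81 × 0.3897 × 0.4307 = 1.646 kW.

P = 1.646 kW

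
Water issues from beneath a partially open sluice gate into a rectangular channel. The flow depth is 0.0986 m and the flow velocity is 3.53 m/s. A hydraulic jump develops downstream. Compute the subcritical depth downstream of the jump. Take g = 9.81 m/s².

y₂ = 0.454 m

Fr₁ = V₁/√(g·y₁) = 3.53/√(9.81×0.0986) = 3.59.
Bélanger equation: y₂/y₁ = ½[√(1 + 8Fr₁²) − 1] = ½[√104.1 − 1] = 4.60.
y₂ = 4.60 × 0.0986 = 0.454 m.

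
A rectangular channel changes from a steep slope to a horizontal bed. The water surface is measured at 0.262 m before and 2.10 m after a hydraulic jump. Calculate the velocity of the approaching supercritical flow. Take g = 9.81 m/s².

For a rectangular channel the momentum equation gives q² = ½·g·y₁·y₂·(y₁ + y₂) = ½×9.81×0.262×2.10×2.36 = 6.37.
q = √6.37 = 2.52 m²/s.
V₁ = q/y₁ = 2.52/0.262 = 9.64 m/s.

V₁ = 9.64 m/s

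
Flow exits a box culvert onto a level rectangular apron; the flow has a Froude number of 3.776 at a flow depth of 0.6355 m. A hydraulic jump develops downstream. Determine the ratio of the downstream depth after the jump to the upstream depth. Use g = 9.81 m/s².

Fr₁ = 3.776 (given).
Bélanger equation: y₂/y₁ = ½[√(1 + 8Fr₁²) − 1] = ½[√115.07 − 1] = 4.863.

y₂/y₁ = 4.863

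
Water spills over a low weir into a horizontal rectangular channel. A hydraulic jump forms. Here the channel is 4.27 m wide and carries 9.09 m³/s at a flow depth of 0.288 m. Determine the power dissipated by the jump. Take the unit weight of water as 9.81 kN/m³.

P = 119 kW

q = Q/b = 9.09/4.27 = 2.13 m²/s; V₁ = q/y₁ = 7.39 m/s. Fr₁ = V₁/√(g·y₁) = 4.40.
By Bélanger, y₂/y₁ = ½[√(1 + 8Fr₁²) − 1] = ½[√155.7 − 1] = 5.74.
y₂ = 5.74 × 0.288 = 1.65 m.
V₂ = q/y₂ = 2.13/1.65 = 1.29 m/s. E₁ = y₁ + V₁²/2g = 3.07 m; E₂ = y₂ + V₂²/2g = 1.74 m. ΔE = E₁ − E₂ = 1.34 m.
P = γ·Q·ΔE = 9.81 × 9.09 × 1.34 = 119 kW.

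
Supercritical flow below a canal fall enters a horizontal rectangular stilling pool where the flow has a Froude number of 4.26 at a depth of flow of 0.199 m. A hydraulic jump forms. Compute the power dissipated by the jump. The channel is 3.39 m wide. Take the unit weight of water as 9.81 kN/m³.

P = 33.2 kW

Fr₁ = 4.26 (given).
From the momentum equation for a rectangular channel, y₂/y₁ = ½[√(1 + 8Fr₁²) − 1] = ½[√146.2 − 1] = 5.55.
y₂ = 5.55 × 0.199 = 1.10 m.
V₁ = Fr₁·√(g·y₁) = 4.26×√(9.81×0.199) = 5.95 m/s; q = V₁·y₁ = 1.18 m²/s. V₂ = q/y₂ = 1.18/1.10 = 1.07 m/s. E₁ = y₁ + V₁²/2g = 2.00 m; E₂ = y₂ + V₂²/2g = 1.16 m. ΔE = E₁ − E₂ = 0.842 m.
Q = q·b = 1.18 × 3.39 = 4.02 m³/s. P = γ·Q·ΔE = 9.81 × 4.02 × 0.842 = 33.2 kW.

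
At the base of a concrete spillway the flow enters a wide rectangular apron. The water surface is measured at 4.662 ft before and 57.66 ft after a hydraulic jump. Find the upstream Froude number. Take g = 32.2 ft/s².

Fr₁ = 9.092

For a rectangular channel the momentum equation gives q² = ½·g·y₁·y₂·(y₁ + y₂) = ½×32.2×4.662×57.66×62.32 = 269721.
q = √269721 = 519.3 ft²/s.
V₁ = q/y₁ = 111.4 ft/s; Fr₁ = V₁/√(g·y₁) = 9.092.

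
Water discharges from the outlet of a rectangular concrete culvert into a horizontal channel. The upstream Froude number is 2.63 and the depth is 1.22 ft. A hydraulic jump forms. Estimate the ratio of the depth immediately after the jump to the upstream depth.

y₂/y₁ = 3.25

Fr₁ = 2.63 (given).
Sequent-depth ratio: y₂/y₁ = ½[√(1 + 8Fr₁²) − 1] = ½[√56.34 − 1] = 3.25.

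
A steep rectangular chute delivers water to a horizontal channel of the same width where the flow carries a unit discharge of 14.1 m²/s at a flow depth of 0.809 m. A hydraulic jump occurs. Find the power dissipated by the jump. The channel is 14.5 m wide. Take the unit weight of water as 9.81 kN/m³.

V₁ = q/y₁ = 14.1/0.809 = 17.4 m/s. Fr₁ = V₁/√(g·y₁) = 17.4/√(9.81×0.809) = 6.19.
From the momentum equation for a rectangular channel, y₂/y₁ = ½[√(1 + 8Fr₁²) − 1] = ½[√307.2 − 1] = 8.26.
y₂ = 8.26 × 0.809 = 6.69 m.
V₂ = q/y₂ = 14.1/6.69 = 2.11 m/s. E₁ = y₁ + V₁²/2g = 16.3 m; E₂ = y₂ + V₂²/2g = 6.91 m. ΔE = E₁ − E₂ = 9.38 m.
Q = q·b = 14.1 × 14.5 = 204 m³/s. P = γ·Q·ΔE = 9.81 × 204 × 9.38 = 18812 kW.

P = 18812 kW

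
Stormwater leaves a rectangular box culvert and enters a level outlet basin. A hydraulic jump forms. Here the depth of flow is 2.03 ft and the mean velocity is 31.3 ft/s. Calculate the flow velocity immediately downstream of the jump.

V₂ = 6.26 ft/s

Fr₁ = V₁/√(g·y₁) = 31.3/√(32.2×2.03) = 3.87.
Conjugate-depth relation: y₂/y₁ = ½[√(1 + 8Fr₁²) − 1] = ½[√120.9 − 1] = 5.00.
y₂ = 5.00 × 2.03 = 10.1 ft.
q = V₁·y₁ = 31.3 × 2.03 = 63.5 ft²/s.
V₂ = q/y₂ = 63.5/10.1 = 6.26 ft/s.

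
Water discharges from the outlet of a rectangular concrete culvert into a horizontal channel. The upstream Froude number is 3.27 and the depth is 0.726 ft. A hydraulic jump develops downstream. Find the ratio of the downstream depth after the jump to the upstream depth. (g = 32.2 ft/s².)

Fr₁ = 3.27 (given).
Conjugate-depth relation: y₂/y₁ = ½[√(1 + 8Fr₁²) − 1] = ½[√86.54 − 1] = 4.15.

y₂/y₁ = 4.15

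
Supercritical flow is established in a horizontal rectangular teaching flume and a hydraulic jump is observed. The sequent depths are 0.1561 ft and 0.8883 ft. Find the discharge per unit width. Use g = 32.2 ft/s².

q = 1.527 ft²/s

For a rectangular channel the momentum equation gives q² = ½·g·y₁·y₂·(y₁ + y₂) = ½×32.2×0.1561×0.8883×1.044 = 2.332.
q = √2.332 = 1.527 ft²/s.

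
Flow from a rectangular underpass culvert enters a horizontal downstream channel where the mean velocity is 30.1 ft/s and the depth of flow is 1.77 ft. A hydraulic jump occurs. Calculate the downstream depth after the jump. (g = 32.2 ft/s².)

Fr₁ = V₁/√(g·y₁) = 30.1/√(32.2×1.77) = 3.99.
Conjugate-depth relation: y₂/y₁ = ½[√(1 + 8Fr₁²) − 1] = ½[√128.2 − 1] = 5.16.
y₂ = 5.16 × 1.77 = 9.13 ft.

y₂ = 9.13 ft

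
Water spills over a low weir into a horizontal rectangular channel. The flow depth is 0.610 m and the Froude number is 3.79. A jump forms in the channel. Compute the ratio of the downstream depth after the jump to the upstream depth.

y₂/y₁ = 4.88

Fr₁ = 3.79 (given).
Sequent-depth ratio: y₂/y₁ = ½[√(1 + 8Fr₁²) − 1] = ½[√115.9 − 1] = 4.88.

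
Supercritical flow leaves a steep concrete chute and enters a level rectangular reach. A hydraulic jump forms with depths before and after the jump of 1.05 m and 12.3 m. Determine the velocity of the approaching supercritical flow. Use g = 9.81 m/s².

For a rectangular channel the momentum equation gives q² = ½·g·y₁·y₂·(y₁ + y₂) = ½×9.81×1.05×12.3×13.4 = 846.
q = √846 = 29.1 m²/s.
V₁ = q/y₁ = 29.1/1.05 = 27.7 m/s.

V₁ = 27.7 m/s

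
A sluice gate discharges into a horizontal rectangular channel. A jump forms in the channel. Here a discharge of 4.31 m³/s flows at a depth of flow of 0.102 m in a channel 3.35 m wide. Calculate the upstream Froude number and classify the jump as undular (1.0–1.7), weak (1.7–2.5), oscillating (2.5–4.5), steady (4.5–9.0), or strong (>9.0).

Fr₁ = 12.6; strong jump

q = Q/b = 4.31/3.35 = 1.29 m²/s; V₁ = q/y₁ = 12.6 m/s. Fr₁ = V₁/√(g·y₁) = 12.6.
Fr₁ = 12.6 lies in the strong range.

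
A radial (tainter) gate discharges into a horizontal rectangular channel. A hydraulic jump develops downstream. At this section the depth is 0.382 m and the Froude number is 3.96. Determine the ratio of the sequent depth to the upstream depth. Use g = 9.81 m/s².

Fr₁ = 3.96 (given).
Bélanger equation: y₂/y₁ = ½[√(1 + 8Fr₁²) − 1] = ½[√126.5 − 1] = 5.12.

y₂/y₁ = 5.12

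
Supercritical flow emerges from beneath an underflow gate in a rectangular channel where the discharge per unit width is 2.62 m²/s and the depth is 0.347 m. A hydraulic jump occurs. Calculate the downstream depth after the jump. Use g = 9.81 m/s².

V₁ = q/y₁ = 2.62/0.347 = 7.55 m/s. Fr₁ = V₁/√(g·y₁) = 7.55/√(9.81×0.347) = 4.09.
Bélanger equation: y₂/y₁ = ½[√(1 + 8Fr₁²) − 1] = ½[√135.0 − 1] = 5.31.
y₂ = 5.31 × 0.347 = 1.84 m.

y₂ = 1.84 m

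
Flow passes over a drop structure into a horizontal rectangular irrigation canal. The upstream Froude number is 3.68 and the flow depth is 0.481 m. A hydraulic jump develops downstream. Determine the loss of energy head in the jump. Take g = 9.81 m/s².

Fr₁ = 3.68 (given).
From the momentum equation for a rectangular channel, y₂/y₁ = ½[√(1 + 8Fr₁²) − 1] = ½[√109.3 − 1] = 4.73.
y₂ = 4.73 × 0.481 = 2.27 m.
Head loss: ΔE = (y₂ − y₁)³/(4y₁y₂) = (2.27 − 0.481)³/(4×0.481×2.27) = 5.77/4.38 = 1.32 m.

ΔE = 1.32 m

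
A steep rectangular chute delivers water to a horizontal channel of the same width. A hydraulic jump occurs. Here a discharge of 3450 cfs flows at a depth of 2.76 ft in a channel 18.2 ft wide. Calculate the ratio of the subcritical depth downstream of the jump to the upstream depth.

y₂/y₁ = 9.82

q = Q/b = 3450/18.2 = 190 ft²/s; V₁ = q/y₁ = 68.7 ft/s. Fr₁ = V₁/√(g·y₁) = 7.29.
Bélanger equation: y₂/y₁ = ½[√(1 + 8Fr₁²) − 1] = ½[√425.6 − 1] = 9.82.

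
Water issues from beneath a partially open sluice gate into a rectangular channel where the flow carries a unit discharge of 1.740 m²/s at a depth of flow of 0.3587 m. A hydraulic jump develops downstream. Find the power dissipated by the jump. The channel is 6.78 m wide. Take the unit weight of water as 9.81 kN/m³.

V₁ = q/y₁ = 1.740/0.3587 = 4.851 m/s. Fr₁ = V₁/√(g·y₁) = 4.851/√(9.81×0.3587) = 2.586.
From the momentum equation for a rectangular channel, y₂/y₁ = ½[√(1 + 8Fr₁²) − 1] = ½[√54.496 − 1] = 3.191.
y₂ = 3.191 × 0.3587 = 1.145 m.
Head loss: ΔE = (y₂ − y₁)³/(4y₁y₂) = (1.145 − 0.3587)³/(4×0.3587×1.145) = 0.4855/1.642 = 0.2956 m.
Q = q·b = 1.740 × 6.78 = 11.80 m³/s. P = γ·Q·ΔE = 9.81 × 11.80 × 0.2956 = 34.21 kW.

P = 34.21 kW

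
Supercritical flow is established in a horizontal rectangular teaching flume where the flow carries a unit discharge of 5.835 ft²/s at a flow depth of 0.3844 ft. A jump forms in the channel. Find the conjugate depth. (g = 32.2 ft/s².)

y₂ = 2.161 ft

V₁ = q/y₁ = 5.835/0.3844 = 15.18 ft/s. Fr₁ = V₁/√(g·y₁) = 15.18/√(32.2×0.3844) = 4.315.
By Bélanger, y₂/y₁ = ½[√(1 + 8Fr₁²) − 1] = ½[√149.92 − 1] = 5.622.
y₂ = 5.622 × 0.3844 = 2.161 ft.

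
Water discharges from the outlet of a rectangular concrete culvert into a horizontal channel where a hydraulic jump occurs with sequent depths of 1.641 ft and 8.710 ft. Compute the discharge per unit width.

q = 48.81 ft²/s

For a rectangular channel the momentum equation gives q² = ½·g·y₁·y₂·(y₁ + y₂) = ½×32.2×1.641×8.710×10.35 = 2382.
q = √2382 = 48.81 ft²/s.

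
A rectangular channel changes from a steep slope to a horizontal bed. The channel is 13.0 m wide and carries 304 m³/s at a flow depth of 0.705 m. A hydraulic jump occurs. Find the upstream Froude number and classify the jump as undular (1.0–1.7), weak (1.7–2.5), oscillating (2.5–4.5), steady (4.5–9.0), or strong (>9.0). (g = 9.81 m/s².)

Fr₁ = 12.6; strong jump

q = Q/b = 304/13.0 = 23.4 m²/s; V₁ = q/y₁ = 33.2 m/s. Fr₁ = V₁/√(g·y₁) = 12.6.
Fr₁ = 12.6 lies in the strong range.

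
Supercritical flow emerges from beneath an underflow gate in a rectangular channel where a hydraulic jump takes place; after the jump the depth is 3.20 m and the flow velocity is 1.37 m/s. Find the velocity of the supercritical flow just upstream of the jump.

Fr₂ = V₂/√(g·y₂) = 1.37/√(9.81×3.20) = 0.245.
Since the conjugate-depth ratio holds either way, y₁/y₂ = ½[√(1 + 8Fr₂²) − 1] = ½[√1.478 − 1] = 0.108.
y₁ = 0.108 × 3.20 = 0.345 m.
V₁ = q/y₁ = 4.38/0.345 = 12.7 m/s.

V₁ = 12.7 m/s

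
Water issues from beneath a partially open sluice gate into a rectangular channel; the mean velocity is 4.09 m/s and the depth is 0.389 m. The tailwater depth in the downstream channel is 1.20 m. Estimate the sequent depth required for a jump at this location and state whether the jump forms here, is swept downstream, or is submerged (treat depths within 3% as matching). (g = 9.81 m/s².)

Fr₁ = V₁/√(g·y₁) = 4.09/√(9.81×0.389) = 2.09.
By Bélanger, y₂/y₁ = ½[√(1 + 8Fr₁²) − 1] = ½[√36.07 − 1] = 2.50.
y₂ = 2.50 × 0.389 = 0.974 m.
Tailwater y_tw = 1.20 m: y_tw > y₂, so the jump is submerged.

y₂ = 0.974 m; the jump is submerged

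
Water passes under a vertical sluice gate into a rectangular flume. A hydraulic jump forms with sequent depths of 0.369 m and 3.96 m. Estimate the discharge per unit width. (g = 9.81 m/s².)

For a rectangular channel the momentum equation gives q² = ½·g·y₁·y₂·(y₁ + y₂) = ½×9.81×0.369×3.96×4.33 = 31.0.
q = √31.0 = 5.57 m²/s.

q = 5.57 m²/s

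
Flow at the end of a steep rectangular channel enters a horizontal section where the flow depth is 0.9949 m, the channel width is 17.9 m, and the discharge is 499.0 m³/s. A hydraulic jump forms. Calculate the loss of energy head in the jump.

ΔE = 28.61 m

q = Q/b = 499.0/17.9 = 27.88 m²/s; V₁ = q/y₁ = 28.02 m/s. Fr₁ = V₁/√(g·y₁) = 8.969.
By Bélanger, y₂/y₁ = ½[√(1 + 8Fr₁²) − 1] = ½[√644.54 − 1] = 12.19.
y₂ = 12.19 × 0.9949 = 12.13 m.
Head loss: ΔE = (y₂ − y₁)³/(4y₁y₂) = (12.13 − 0.9949)³/(4×0.9949×12.13) = 1381/48.28 = 28.61 m.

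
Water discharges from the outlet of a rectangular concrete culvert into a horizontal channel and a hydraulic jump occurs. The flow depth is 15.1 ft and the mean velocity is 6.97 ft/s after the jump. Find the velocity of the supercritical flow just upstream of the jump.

V₁ = 40.8 ft/s

Fr₂ = V₂/√(g·y₂) = 6.97/√(32.2×15.1) = 0.316.
From the momentum equation (using Fr₂), y₁/y₂ = ½[√(1 + 8Fr₂²) − 1] = ½[√1.799 − 1] = 0.171.
y₁ = 0.171 × 15.1 = 2.58 ft.
V₁ = q/y₁ = 105/2.58 = 40.8 ft/s.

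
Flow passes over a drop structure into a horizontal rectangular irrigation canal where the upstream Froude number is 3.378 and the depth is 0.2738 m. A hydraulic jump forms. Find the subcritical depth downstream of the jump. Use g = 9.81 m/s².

y₂ = 1.178 m

Fr₁ = 3.378 (given).
Conjugate-depth relation: y₂/y₁ = ½[√(1 + 8Fr₁²) − 1] = ½[√92.287 − 1] = 4.303.
y₂ = 4.303 × 0.2738 = 1.178 m.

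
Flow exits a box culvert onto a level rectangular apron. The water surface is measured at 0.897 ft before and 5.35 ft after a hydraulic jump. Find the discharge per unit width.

q = 22.0 ft²/s

For a rectangular channel the momentum equation gives q² = ½·g·y₁·y₂·(y₁ + y₂) = ½×32.2×0.897×5.35×6.25 = 483.
q = √483 = 22.0 ft²/s.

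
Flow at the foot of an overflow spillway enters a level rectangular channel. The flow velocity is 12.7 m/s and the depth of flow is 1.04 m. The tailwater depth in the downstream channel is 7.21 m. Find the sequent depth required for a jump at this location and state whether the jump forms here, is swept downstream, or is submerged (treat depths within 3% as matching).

y₂ = 5.35 m; the jump is submerged

Fr₁ = V₁/√(g·y₁) = 12.7/√(9.81×1.04) = 3.98.
Bélanger equation: y₂/y₁ = ½[√(1 + 8Fr₁²) − 1] = ½[√127.5 − 1] = 5.15.
y₂ = 5.15 × 1.04 = 5.35 m.
Tailwater y_tw = 7.21 m: y_tw > y₂, so the jump is submerged.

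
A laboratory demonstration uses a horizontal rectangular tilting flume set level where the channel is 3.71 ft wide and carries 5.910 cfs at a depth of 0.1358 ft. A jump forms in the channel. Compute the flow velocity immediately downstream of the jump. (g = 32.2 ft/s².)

V₂ = 1.575 ft/s

q = Q/b = 5.910/3.71 = 1.593 ft²/s; V₁ = q/y₁ = 11.73 ft/s. Fr₁ = V₁/√(g·y₁) = 5.610.
From the momentum equation for a rectangular channel, y₂/y₁ = ½[√(1 + 8Fr₁²) − 1] = ½[√252.75 − 1] = 7.449.
y₂ = 7.449 × 0.1358 = 1.012 ft.
V₂ = q/y₂ = 1.593/1.012 = 1.575 ft/s.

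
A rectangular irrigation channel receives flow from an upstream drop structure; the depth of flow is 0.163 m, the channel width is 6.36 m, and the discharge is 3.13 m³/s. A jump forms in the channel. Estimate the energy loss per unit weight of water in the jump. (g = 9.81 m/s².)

ΔE = 0.0980 m

q = Q/b = 3.13/6.36 = 0.492 m²/s; V₁ = q/y₁ = 3.02 m/s. Fr₁ = V₁/√(g·y₁) = 2.39.
Conjugate-depth relation: y₂/y₁ = ½[√(1 + 8Fr₁²) − 1] = ½[√46.61 − 1] = 2.91.
y₂ = 2.91 × 0.163 = 0.475 m.
Head loss: ΔE = (y₂ − y₁)³/(4y₁y₂) = (0.475 − 0.163)³/(4×0.163×0.475) = 0.0303/0.310 = 0.0980 m.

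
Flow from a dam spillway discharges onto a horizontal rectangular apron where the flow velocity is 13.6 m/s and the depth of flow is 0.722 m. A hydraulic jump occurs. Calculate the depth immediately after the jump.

Fr₁ = V₁/√(g·y₁) = 13.6/√(9.81×0.722) = 5.11.
Conjugate-depth relation: y₂/y₁ = ½[√(1 + 8Fr₁²) − 1] = ½[√209.9 − 1] = 6.74.
y₂ = 6.74 × 0.722 = 4.87 m.

y₂ = 4.87 m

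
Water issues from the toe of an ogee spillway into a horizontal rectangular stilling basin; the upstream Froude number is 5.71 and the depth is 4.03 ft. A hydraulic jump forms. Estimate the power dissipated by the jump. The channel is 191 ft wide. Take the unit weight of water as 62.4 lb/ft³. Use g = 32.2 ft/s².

Fr₁ = 5.71 (given).
Sequent-depth ratio: y₂/y₁ = ½[√(1 + 8Fr₁²) − 1] = ½[√261.8 − 1] = 7.59.
y₂ = 7.59 × 4.03 = 30.6 ft.
Head loss: ΔE = (y₂ − y₁)³/(4y₁y₂) = (30.6 − 4.03)³/(4×4.03×30.6) = 18737/493 = 38.0 ft.
V₁ = Fr₁·√(g·y₁) = 5.71×√(32.2×4.03) = 65.0 ft/s; q = V₁·y₁ = 262 ft²/s. Q = q·b = 262 × 191 = 50067 cfs. P = γ·Q·ΔE/550 = 62.4 × 50067 × 38.0 / 550 = 215836 hp.

P = 215836 hp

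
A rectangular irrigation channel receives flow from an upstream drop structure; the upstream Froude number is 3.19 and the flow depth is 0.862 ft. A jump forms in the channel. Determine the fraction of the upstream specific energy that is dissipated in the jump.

Fr₁ = 3.19 (given).
Conjugate-depth relation: y₂/y₁ = ½[√(1 + 8Fr₁²) − 1] = ½[√82.41 − 1] = 4.04.
y₂ = 4.04 × 0.862 = 3.48 ft.
E₁ = y₁(1 + Fr₁²/2) = 0.862×(1 + 3.19²/2) = 5.25 ft. ΔE = (y₂ − y₁)³/(4y₁y₂) = 1.50 ft. ΔE/E₁ = 1.50/5.25 = 0.285.

ΔE/E₁ = 0.285 (28.5%)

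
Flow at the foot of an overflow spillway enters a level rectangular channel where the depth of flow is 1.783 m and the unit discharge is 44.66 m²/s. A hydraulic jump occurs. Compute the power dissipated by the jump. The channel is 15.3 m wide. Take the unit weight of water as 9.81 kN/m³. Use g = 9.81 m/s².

V₁ = q/y₁ = 44.66/1.783 = 25.05 m/s. Fr₁ = V₁/√(g·y₁) = 25.05/√(9.81×1.783) = 5.989.
From the momentum equation for a rectangular channel, y₂/y₁ = ½[√(1 + 8Fr₁²) − 1] = ½[√287.95 − 1] = 7.985.
y₂ = 7.985 × 1.783 = 14.24 m.
V₂ = q/y₂ = 44.66/14.24 = 3.137 m/s. E₁ = y₁ + V₁²/2g = 33.76 m; E₂ = y₂ + V₂²/2g = 14.74 m. ΔE = E₁ − E₂ = 19.02 m.
Q = q·b = 44.66 × 15.3 = 683.3 m³/s. P = γ·Q·ΔE = 9.81 × 683.3 × 19.02 = 127506 kW.

P = 127506 kW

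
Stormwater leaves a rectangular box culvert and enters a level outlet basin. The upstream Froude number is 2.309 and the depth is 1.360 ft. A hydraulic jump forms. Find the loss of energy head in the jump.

Fr₁ = 2.309 (given).
From the momentum equation for a rectangular channel, y₂/y₁ = ½[√(1 + 8Fr₁²) − 1] = ½[√43.652 − 1] = 2.803.
y₂ = 2.803 × 1.360 = 3.813 ft.
Head loss: ΔE = (y₂ − y₁)³/(4y₁y₂) = (3.813 − 1.360)³/(4×1.360×3.813) = 14.76/20.74 = 0.7114 ft.

ΔE = 0.7114 ft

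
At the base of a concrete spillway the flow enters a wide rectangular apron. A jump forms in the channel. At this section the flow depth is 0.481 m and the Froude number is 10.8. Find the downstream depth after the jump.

y₂ = 7.11 m

Fr₁ = 10.8 (given).
Sequent-depth ratio: y₂/y₁ = ½[√(1 + 8Fr₁²) − 1] = ½[√934.1 − 1] = 14.8.
y₂ = 14.8 × 0.481 = 7.11 m.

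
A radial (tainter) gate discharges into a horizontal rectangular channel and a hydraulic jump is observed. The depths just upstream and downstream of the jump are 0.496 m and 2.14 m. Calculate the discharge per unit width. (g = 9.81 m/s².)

q = 3.70 m²/s

For a rectangular channel the momentum equation gives q² = ½·g·y₁·y₂·(y₁ + y₂) = ½×9.81×0.496×2.14×2.64 = 13.7.
q = √13.7 = 3.70 m²/s.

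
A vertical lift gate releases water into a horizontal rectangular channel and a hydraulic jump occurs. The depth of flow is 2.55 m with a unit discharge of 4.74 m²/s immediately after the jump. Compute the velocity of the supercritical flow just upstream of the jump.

V₁ = 8.25 m/s

V₂ = q/y₂ = 4.74/2.55 = 1.86 m/s; Fr₂ = V₂/√(g·y₂) = 0.372.
From the momentum equation (using Fr₂), y₁/y₂ = ½[√(1 + 8Fr₂²) − 1] = ½[√2.105 − 1] = 0.225.
y₁ = 0.225 × 2.55 = 0.575 m.
V₁ = q/y₁ = 4.74/0.575 = 8.25 m/s.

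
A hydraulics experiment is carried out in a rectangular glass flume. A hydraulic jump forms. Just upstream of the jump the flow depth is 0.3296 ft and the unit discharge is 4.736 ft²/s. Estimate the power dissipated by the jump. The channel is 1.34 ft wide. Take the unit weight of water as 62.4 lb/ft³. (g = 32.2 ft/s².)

P = 1.110 hp

V₁ = q/y₁ = 4.736/0.3296 = 14.37 ft/s. Fr₁ = V₁/√(g·y₁) = 14.37/√(32.2×0.3296) = 4.411.
Sequent-depth ratio: y₂/y₁ = ½[√(1 + 8Fr₁²) − 1] = ½[√156.63 − 1] = 5.758.
y₂ = 5.758 × 0.3296 = 1.898 ft.
Head loss: ΔE = (y₂ − y₁)³/(4y₁y₂) = (1.898 − 0.3296)³/(4×0.3296×1.898) = 3.856/2.502 = 1.541 ft.
Q = q·b = 4.736 × 1.34 = 6.346 cfs. P = γ·Q·ΔE/550 = 62.4 × 6.346 × 1.541 / 550 = 1.110 hp.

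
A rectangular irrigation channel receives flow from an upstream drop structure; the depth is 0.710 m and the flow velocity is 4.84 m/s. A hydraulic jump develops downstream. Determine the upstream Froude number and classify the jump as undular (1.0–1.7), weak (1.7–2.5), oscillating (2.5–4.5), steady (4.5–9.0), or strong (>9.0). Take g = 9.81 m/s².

Fr₁ = 1.83; weak jump

Fr₁ = V₁/√(g·y₁) = 4.84/√(9.81×0.710) = 1.83.
Fr₁ = 1.83 lies in the weak range.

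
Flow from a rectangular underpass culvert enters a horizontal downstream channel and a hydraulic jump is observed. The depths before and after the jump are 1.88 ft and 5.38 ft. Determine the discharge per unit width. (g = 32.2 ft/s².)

q = 34.4 ft²/s

For a rectangular channel the momentum equation gives q² = ½·g·y₁·y₂·(y₁ + y₂) = ½×32.2×1.88×5.38×7.26 = 1182.
q = √1182 = 34.4 ft²/s.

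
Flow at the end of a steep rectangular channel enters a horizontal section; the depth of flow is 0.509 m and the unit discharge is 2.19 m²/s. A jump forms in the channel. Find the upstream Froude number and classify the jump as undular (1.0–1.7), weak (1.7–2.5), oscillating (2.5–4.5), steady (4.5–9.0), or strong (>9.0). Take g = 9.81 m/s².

Fr₁ = 1.93; weak jump

V₁ = q/y₁ = 2.19/0.509 = 4.30 m/s. Fr₁ = V₁/√(g·y₁) = 4.30/√(9.81×0.509) = 1.93.
Fr₁ = 1.93 lies in the weak range.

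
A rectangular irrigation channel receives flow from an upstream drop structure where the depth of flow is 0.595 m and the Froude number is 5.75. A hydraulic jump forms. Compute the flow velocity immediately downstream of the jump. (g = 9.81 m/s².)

V₂ = 1.82 m/s

Fr₁ = 5.75 (given).
By Bélanger, y₂/y₁ = ½[√(1 + 8Fr₁²) − 1] = ½[√265.5 − 1] = 7.65.
y₂ = 7.65 × 0.595 = 4.55 m.
V₁ = Fr₁·√(g·y₁) = 5.75×√(9.81×0.595) = 13.9 m/s; q = V₁·y₁ = 8.27 m²/s.
V₂ = q/y₂ = 8.27/4.55 = 1.82 m/s.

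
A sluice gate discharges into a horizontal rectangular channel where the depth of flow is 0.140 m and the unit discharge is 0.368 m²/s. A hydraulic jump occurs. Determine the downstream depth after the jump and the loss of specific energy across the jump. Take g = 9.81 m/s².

V₁ = q/y₁ = 0.368/0.140 = 2.63 m/s. Fr₁ = V₁/√(g·y₁) = 2.63/√(9.81×0.140) = 2.24.
Bélanger equation: y₂/y₁ = ½[√(1 + 8Fr₁²) − 1] = ½[√41.25 − 1] = 2.71.
y₂ = 2.71 × 0.140 = 0.380 m.
V₂ = q/y₂ = 0.368/0.380 = 0.970 m/s. E₁ = y₁ + V₁²/2g = 0.492 m; E₂ = y₂ + V₂²/2g = 0.427 m. ΔE = E₁ − E₂ = 0.0647 m.

y₂ = 0.380 m; ΔE = 0.0647 m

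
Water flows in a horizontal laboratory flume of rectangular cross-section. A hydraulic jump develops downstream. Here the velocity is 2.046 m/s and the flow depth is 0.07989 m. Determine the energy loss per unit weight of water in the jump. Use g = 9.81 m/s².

ΔE = 0.04195 m

Fr₁ = V₁/√(g·y₁) = 2.046/√(9.81×0.07989) = 2.311.
From the momentum equation for a rectangular channel, y₂/y₁ = ½[√(1 + 8Fr₁²) − 1] = ½[√43.731 − 1] = 2.806.
y₂ = 2.806 × 0.07989 = 0.2242 m.
q = V₁·y₁ = 2.046 × 0.07989 = 0.1635 m²/s. V₂ = q/y₂ = 0.1635/0.2242 = 0.7290 m/s. E₁ = y₁ + V₁²/2g = 0.2932 m; E₂ = y₂ + V₂²/2g = 0.2513 m. ΔE = E₁ − E₂ = 0.04195 m.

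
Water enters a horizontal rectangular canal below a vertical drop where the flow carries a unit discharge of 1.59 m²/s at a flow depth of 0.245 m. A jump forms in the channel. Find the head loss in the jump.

V₁ = q/y₁ = 1.59/0.245 = 6.49 m/s. Fr₁ = V₁/√(g·y₁) = 6.49/√(9.81×0.245) = 4.19.
From the momentum equation for a rectangular channel, y₂/y₁ = ½[√(1 + 8Fr₁²) − 1] = ½[√141.2 − 1] = 5.44.
y₂ = 5.44 × 0.245 = 1.33 m.
Head loss: ΔE = (y₂ − y₁)³/(4y₁y₂) = (1.33 − 0.245)³/(4×0.245×1.33) = 1.29/1.31 = 0.986 m.

ΔE = 0.986 m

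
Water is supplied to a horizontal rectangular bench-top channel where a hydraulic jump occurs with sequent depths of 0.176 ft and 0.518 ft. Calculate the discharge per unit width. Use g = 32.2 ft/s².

For a rectangular channel the momentum equation gives q² = ½·g·y₁·y₂·(y₁ + y₂) = ½×32.2×0.176×0.518×0.694 = 1.02.
q = √1.02 = 1.01 ft²/s.

q = 1.01 ft²/s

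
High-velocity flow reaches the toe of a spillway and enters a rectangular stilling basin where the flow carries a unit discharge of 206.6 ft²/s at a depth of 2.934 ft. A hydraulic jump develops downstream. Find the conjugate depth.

V₁ = q/y₁ = 206.6/2.934 = 70.42 ft/s. Fr₁ = V₁/√(g·y₁) = 70.42/√(32.2×2.934) = 7.245.
Sequent-depth ratio: y₂/y₁ = ½[√(1 + 8Fr₁²) − 1] = ½[√420.87 − 1] = 9.758.
y₂ = 9.758 × 2.934 = 28.63 ft.

y₂ = 28.63 ft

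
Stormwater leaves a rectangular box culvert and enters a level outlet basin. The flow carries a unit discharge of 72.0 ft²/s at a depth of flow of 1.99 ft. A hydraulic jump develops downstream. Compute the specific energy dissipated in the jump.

ΔE = 9.97 ft

V₁ = q/y₁ = 72.0/1.99 = 36.2 ft/s. Fr₁ = V₁/√(g·y₁) = 36.2/√(32.2×1.99) = 4.52.
Sequent-depth ratio: y₂/y₁ = ½[√(1 + 8Fr₁²) − 1] = ½[√164.4 − 1] = 5.91.
y₂ = 5.91 × 1.99 = 11.8 ft.
Head loss: ΔE = (y₂ − y₁)³/(4y₁y₂) = (11.8 − 1.99)³/(4×1.99×11.8) = 934/93.6 = 9.97 ft.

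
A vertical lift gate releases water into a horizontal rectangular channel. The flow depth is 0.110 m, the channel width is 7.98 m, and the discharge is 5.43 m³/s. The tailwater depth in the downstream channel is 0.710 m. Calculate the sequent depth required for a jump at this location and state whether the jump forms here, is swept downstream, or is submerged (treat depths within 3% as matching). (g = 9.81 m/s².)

q = Q/b = 5.43/7.98 = 0.680 m²/s; V₁ = q/y₁ = 6.19 m/s. Fr₁ = V₁/√(g·y₁) = 5.95.
Bélanger equation: y₂/y₁ = ½[√(1 + 8Fr₁²) − 1] = ½[√284.7 − 1] = 7.94.
y₂ = 7.94 × 0.110 = 0.873 m.
Tailwater y_tw = 0.710 m: y_tw < y₂, so the jump is swept downstream.

y₂ = 0.873 m; the jump is swept downstream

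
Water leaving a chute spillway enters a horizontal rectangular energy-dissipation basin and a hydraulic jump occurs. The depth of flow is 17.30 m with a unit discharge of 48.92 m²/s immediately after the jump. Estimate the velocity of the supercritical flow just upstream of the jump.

V₂ = q/y₂ = 48.92/17.30 = 2.828 m/s; Fr₂ = V₂/√(g·y₂) = 0.2171.
The Bélanger relation is symmetric: y₁/y₂ = ½[√(1 + 8Fr₂²) − 1] = ½[√1.3769 − 1] = 0.08671.
y₁ = 0.08671 × 17.30 = 1.500 m.
V₁ = q/y₁ = 48.92/1.500 = 32.61 m/s.

V₁ = 32.61 m/s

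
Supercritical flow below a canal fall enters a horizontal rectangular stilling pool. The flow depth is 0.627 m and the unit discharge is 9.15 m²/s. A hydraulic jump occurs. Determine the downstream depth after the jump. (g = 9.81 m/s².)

V₁ = q/y₁ = 9.15/0.627 = 14.6 m/s. Fr₁ = V₁/√(g·y₁) = 14.6/√(9.81×0.627) = 5.88.
From the momentum equation for a rectangular channel, y₂/y₁ = ½[√(1 + 8Fr₁²) − 1] = ½[√278.0 − 1] = 7.84.
y₂ = 7.84 × 0.627 = 4.91 m.

y₂ = 4.91 m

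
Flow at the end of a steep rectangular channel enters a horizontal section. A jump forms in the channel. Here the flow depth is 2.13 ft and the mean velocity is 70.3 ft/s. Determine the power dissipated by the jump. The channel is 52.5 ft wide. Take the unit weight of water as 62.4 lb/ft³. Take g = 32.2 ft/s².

Fr₁ = V₁/√(g·y₁) = 70.3/√(32.2×2.13) = 8.49.
From the momentum equation for a rectangular channel, y₂/y₁ = ½[√(1 + 8Fr₁²) − 1] = ½[√577.5 − 1] = 11.5.
y₂ = 11.5 × 2.13 = 24.5 ft.
q = V₁·y₁ = 70.3 × 2.13 = 150 ft²/s. V₂ = q/y₂ = 150/24.5 = 6.11 ft/s. E₁ = y₁ + V₁²/2g = 78.9 ft; E₂ = y₂ + V₂²/2g = 25.1 ft. ΔE = E₁ − E₂ = 53.8 ft.
Q = q·b = 150 × 52.5 = 7861 cfs. P = γ·Q·ΔE/550 = 62.4 × 7861 × 53.8 / 550 = 47953 hp.

P = 47953 hp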